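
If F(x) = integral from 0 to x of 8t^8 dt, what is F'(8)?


By the Fundamental Theorem of Calculus (Part 1):
If F(x) = integral from 0 to x of f(t) dt, then F'(x) = f(x)
Here f(t) = 8t^8
So F'(x) = 8x^8
Evaluate at x = 8:
F'(8) = 8 * 8^8
= 8 * 16777216
= 134217728

134217728


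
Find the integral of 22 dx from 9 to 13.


The integral of a constant k over [a, b] equals k * (b - a).
integral from 9 to 13 of 22 dx
= 22 * (13 - 9)
= 22 * 4
= 88

88


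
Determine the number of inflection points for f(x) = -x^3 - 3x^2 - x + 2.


Inflection points occur where f''(x) = 0 and concavity changes.
f(x) = -x^3 - 3x^2 - x + 2
f'(x) = -3x^2 - 6x - 1
f''(x) = -6x - 6
Set f''(x) = 0:
-6x - 6 = 0
x = 6 / (-6) = -1
Since f''(x) is linear (degree 1), it changes sign at this point.
Therefore there is exactly 1 inflection point.

1


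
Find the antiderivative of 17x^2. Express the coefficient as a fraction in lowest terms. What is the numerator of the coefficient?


Apply the power rule for integration:
integral of ax^n dx = a/(n+1) * x^(n+1) + C
integral of 17x^2 dx
= 17/3 * x^3 + C
The coefficient in lowest terms is 17/3, and its numerator is 17

17


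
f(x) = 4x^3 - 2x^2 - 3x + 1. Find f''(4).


First derivative:
f'(x) = 12x^2 - 4x - 3
Second derivative:
f''(x) = 24x - 4
Substitute x = 4:
f''(4) = 24 * 4 - 4
= 96 - 4
= 92

92


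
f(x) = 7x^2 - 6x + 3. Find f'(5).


Differentiate term by term using power and sum rules:
f(x) = 7x^2 - 6x + 3
f'(x) = 14x - 6
Substitute x = 5:
f'(5) = 14 * 5 - 6
= 70 - 6
= 64

64


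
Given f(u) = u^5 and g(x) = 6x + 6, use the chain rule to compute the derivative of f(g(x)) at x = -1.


Using the chain rule: (f(g(x)))' = f'(g(x)) * g'(x)
First, find g(-1):
g(-1) = 6 * (-1) + 6 = 0
Next, f'(u) = 5u^4
And g'(x) = 6
So f'(g(-1)) * g'(-1)
= 5 * 0^4 * 6
= 5 * 0 * 6
= 0

0


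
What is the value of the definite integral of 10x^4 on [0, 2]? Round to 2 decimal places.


Find the antiderivative of 10x^4:
F(x) = 10/5 * x^5
Apply the Fundamental Theorem of Calculus:
F(2) - F(0)
= 10/5 * 2^5 - 10/5 * 0^5
= 10/5 * (32 - 0)
= 10/5 * 32
= 64 = 64.00

64.00


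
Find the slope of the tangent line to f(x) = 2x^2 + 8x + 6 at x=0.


The slope of the tangent line equals f'(x) at the point.
f(x) = 2x^2 + 8x + 6
f'(x) = 4x + 8
At x = 0:
f'(0) = 4 * 0 + 8
= 0 + 8
= 8

8


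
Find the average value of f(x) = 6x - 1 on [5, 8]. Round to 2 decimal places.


Average value = 1/(b-a) * integral from a to b of f(x) dx
First compute the integral of 6x - 1:
F(x) = 3x^2 - x
F(8) = 3 * 64 - 1 * 8 = 184
F(5) = 3 * 25 - 1 * 5 = 70
Integral = 184 - 70 = 114
Average = 114 / (8 - 5) = 114 / 3
= 38 = 38.00

38.00


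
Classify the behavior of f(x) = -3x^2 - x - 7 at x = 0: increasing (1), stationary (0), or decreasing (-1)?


Compute f'(x) to determine behavior:
f'(x) = -6x - 1
f'(0) = -6 * 0 - 1
= 0 - 1
= -1
Since f'(0) < 0, the function is decreasing (-1)

-1


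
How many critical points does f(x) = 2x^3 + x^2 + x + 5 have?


Find where f'(x) = 0:
f(x) = 2x^3 + x^2 + x + 5
f'(x) = 6x^2 + 2x + 1
This is a quadratic in x. Use the discriminant to count real roots.
Discriminant = (2)^2 - 4 * 6 * 1
= 4 - 24
= -20
Since discriminant < 0, f'(x) = 0 has no real solutions.
Number of critical points: 0

0


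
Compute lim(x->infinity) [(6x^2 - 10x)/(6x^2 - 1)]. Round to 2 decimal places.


For limits at infinity with equal-degree polynomials,
we compare leading coefficients.
Numerator leading term: 6x^2
Denominator leading term: 6x^2
Divide both by x^2:
lim = (6 - 10/x) / (6 - 1/x^2)
As x -> infinity, the 1/x and 1/x^2 terms vanish:
= 6/6 = 1 = 1.00

1.00


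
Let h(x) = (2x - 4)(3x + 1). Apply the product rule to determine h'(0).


Let u(x) = 2x - 4 and v(x) = 3x + 1
u'(x) = 2
v'(x) = 3
Product rule: h'(x) = u'(x)*v(x) + u(x)*v'(x)
= 2 * (3x + 1) + (2x - 4) * 3
At x = 0:
u(0) = 2 * 0 - 4 = -4
v(0) = 3 * 0 + 1 = 1
h'(0) = 2 * 1 + (-4) * 3
= 2 - 12
= -10

-10


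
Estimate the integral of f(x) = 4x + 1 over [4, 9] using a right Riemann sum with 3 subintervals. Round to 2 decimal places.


Right Riemann sum uses right endpoints of each subinterval.
Interval: [4, 9], n = 3
dx = (9 - 4) / 3 = 5/3
Right endpoints: [17/3, 22/3, 9]
f values: [71/3, 91/3, 37]
Sum = dx * (sum of f values)
= 5/3 * 91
= 455/3 ≈ 151.67

151.67


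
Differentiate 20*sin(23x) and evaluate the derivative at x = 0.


Apply the chain rule to differentiate 20*sin(23x):
d/dx [20*sin(23x)]
= 20 * cos(23x) * d/dx(23x)
= 20 * 23 * cos(23x)
= 460 * cos(23x)
Evaluate at x = 0:
= 460 * cos(0)
= 460 * 1
= 460

460


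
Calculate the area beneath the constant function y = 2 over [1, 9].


The area under a constant function y = 2 is a rectangle.
Width = 9 - 1 = 8
Height = 2
Area = width * height
= 8 * 2
= 16

16


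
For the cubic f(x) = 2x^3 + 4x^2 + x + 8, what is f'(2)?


Differentiate f(x) = 2x^3 + 4x^2 + x + 8 term by term:
f'(x) = 6x^2 + 8x + 1
Substitute x = 2:
f'(2) = 6 * 2^2 + 8 * 2 + 1
= 24 + 16 + 1
= 41

41


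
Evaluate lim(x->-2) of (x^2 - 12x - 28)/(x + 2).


Direct substitution gives 0/0, so we factor the numerator.
Factor: (x^2 - 12x - 28) = (x + 2)(x - 14)
Cancel the common factor (x + 2):
(x^2 - 12x - 28)/(x + 2) = (x - 14)
Now substitute x = -2:
= (-2) - (14) = -16

-16


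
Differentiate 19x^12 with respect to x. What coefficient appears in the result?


We apply the power rule: d/dx [ax^n] = a*n * x^(n-1)
d/dx [19x^12]
= 19 * 12 * x^(12-1)
= 228x^11
The coefficient is 228

228


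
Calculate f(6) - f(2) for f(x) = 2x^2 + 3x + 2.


Net change = f(b) - f(a)
f(x) = 2x^2 + 3x + 2
Compute f(6):
f(6) = 2 * 6^2 + 3 * 6 + 2
= 72 + 18 + 2
= 92
Compute f(2):
f(2) = 2 * 2^2 + 3 * 2 + 2
= 8 + 6 + 2
= 16
Net change = 92 - 16 = 76

76


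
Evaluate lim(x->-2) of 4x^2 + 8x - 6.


Since polynomials are continuous, we use direct substitution.
lim(x->-2) of 4x^2 + 8x - 6
= 4 * (-2)^2 + 8 * (-2) - 6
= 16 - 16 - 6
= -6

-6


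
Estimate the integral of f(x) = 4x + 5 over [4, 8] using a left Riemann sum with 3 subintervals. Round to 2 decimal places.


Left Riemann sum uses left endpoints of each subinterval.
Interval: [4, 8], n = 3
dx = (8 - 4) / 3 = 4/3
Left endpoints: [4, 16/3, 20/3]
f values: [21, 79/3, 95/3]
Sum = dx * (sum of f values)
= 4/3 * 79
= 316/3 ≈ 105.33

105.33


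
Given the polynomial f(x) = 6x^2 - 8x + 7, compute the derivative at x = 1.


Differentiate term by term using power and sum rules:
f(x) = 6x^2 - 8x + 7
f'(x) = 12x - 8
Substitute x = 1:
f'(1) = 12 * 1 - 8
= 12 - 8
= 4

4


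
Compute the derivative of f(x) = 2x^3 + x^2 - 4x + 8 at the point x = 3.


Differentiate f(x) = 2x^3 + x^2 - 4x + 8 term by term:
f'(x) = 6x^2 + 2x - 4
Substitute x = 3:
f'(3) = 6 * 3^2 + 2 * 3 - 4
= 54 + 6 - 4
= 56

56


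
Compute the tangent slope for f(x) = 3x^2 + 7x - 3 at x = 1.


The slope of the tangent line equals f'(x) at the point.
f(x) = 3x^2 + 7x - 3
f'(x) = 6x + 7
At x = 1:
f'(1) = 6 * 1 + 7
= 6 + 7
= 13

13


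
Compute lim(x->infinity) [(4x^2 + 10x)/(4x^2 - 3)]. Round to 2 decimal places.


For limits at infinity with equal-degree polynomials,
we compare leading coefficients.
Numerator leading term: 4x^2
Denominator leading term: 4x^2
Divide both by x^2:
lim = (4 + 10/x) / (4 - 3/x^2)
As x -> infinity, the 1/x and 1/x^2 terms vanish:
= 4/4 = 1 = 1.00

1.00


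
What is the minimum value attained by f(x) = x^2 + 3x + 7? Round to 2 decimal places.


For a quadratic f(x) = ax^2 + bx + c with a > 0, the minimum is at the vertex.
Vertex x-coordinate: x = -b/(2a)
x = -(3) / (2 * 1)
x = -3/2
Substitute back to find the minimum value:
f(-3/2) = 1 * (-3/2)^2 + 3 * (-3/2) + 7
= 9/4 - 9/2 + 7
= 19/4 = 4.75

4.75


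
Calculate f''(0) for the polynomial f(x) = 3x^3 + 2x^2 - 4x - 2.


First derivative:
f'(x) = 9x^2 + 4x - 4
Second derivative:
f''(x) = 18x + 4
Substitute x = 0:
f''(0) = 18 * 0 + 4
= 0 + 4
= 4

4


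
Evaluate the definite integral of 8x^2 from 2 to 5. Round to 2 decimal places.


Find the antiderivative of 8x^2:
F(x) = 8/3 * x^3
Apply the Fundamental Theorem of Calculus:
F(5) - F(2)
= 8/3 * 5^3 - 8/3 * 2^3
= 8/3 * (125 - 8)
= 8/3 * 117
= 312 = 312.00

312.00


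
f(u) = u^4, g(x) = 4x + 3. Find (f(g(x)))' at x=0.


Using the chain rule: (f(g(x)))' = f'(g(x)) * g'(x)
First, find g(0):
g(0) = 4 * 0 + 3 = 3
Next, f'(u) = 4u^3
And g'(x) = 4
So f'(g(0)) * g'(0)
= 4 * 3^3 * 4
= 4 * 27 * 4
= 432

432


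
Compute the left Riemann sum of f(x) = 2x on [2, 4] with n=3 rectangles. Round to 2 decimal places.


Left Riemann sum uses left endpoints of each subinterval.
Interval: [2, 4], n = 3
dx = (4 - 2) / 3 = 2/3
Left endpoints: [2, 8/3, 10/3]
f values: [4, 16/3, 20/3]
Sum = dx * (sum of f values)
= 2/3 * 16
= 32/3 ≈ 10.67

10.67


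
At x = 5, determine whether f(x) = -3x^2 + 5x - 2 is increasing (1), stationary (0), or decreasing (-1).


Compute f'(x) to determine behavior:
f'(x) = -6x + 5
f'(5) = -6 * 5 + 5
= -30 + 5
= -25
Since f'(5) < 0, the function is decreasing (-1)

-1


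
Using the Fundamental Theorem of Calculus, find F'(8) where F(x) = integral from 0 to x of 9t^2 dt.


By the Fundamental Theorem of Calculus (Part 1):
If F(x) = integral from 0 to x of f(t) dt, then F'(x) = f(x)
Here f(t) = 9t^2
So F'(x) = 9x^2
Evaluate at x = 8:
F'(8) = 9 * 8^2
= 9 * 64
= 576

576


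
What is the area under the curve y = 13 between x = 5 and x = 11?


The area under a constant function y = 13 is a rectangle.
Width = 11 - 5 = 6
Height = 13
Area = width * height
= 6 * 13
= 78

78


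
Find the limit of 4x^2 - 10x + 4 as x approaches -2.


Since polynomials are continuous, we use direct substitution.
lim(x->-2) of 4x^2 - 10x + 4
= 4 * (-2)^2 - 10 * (-2) + 4
= 16 + 20 + 4
= 40

40


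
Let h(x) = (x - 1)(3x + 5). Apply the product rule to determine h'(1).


Let u(x) = x - 1 and v(x) = 3x + 5
u'(x) = 1
v'(x) = 3
Product rule: h'(x) = u'(x)*v(x) + u(x)*v'(x)
= 1 * (3x + 5) + (x - 1) * 3
At x = 1:
u(1) = 1 * 1 - 1 = 0
v(1) = 3 * 1 + 5 = 8
h'(1) = 1 * 8 + 0 * 3
= 8 + 0
= 8

8


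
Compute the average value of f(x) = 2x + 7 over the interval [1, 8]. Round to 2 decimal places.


Average value = 1/(b-a) * integral from a to b of f(x) dx
First compute the integral of 2x + 7:
F(x) = x^2 + 7x
F(8) = 1 * 64 + 7 * 8 = 120
F(1) = 1 * 1 + 7 * 1 = 8
Integral = 120 - 8 = 112
Average = 112 / (8 - 1) = 112 / 7
= 16 = 16.00

16.00


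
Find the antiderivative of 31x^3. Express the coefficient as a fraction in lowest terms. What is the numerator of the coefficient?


Apply the power rule for integration:
integral of ax^n dx = a/(n+1) * x^(n+1) + C
integral of 31x^3 dx
= 31/4 * x^4 + C
The coefficient in lowest terms is 31/4, and its numerator is 31

31


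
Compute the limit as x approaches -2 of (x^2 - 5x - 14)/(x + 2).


Direct substitution gives 0/0, so we factor the numerator.
Factor: (x^2 - 5x - 14) = (x + 2)(x - 7)
Cancel the common factor (x + 2):
(x^2 - 5x - 14)/(x + 2) = (x - 7)
Now substitute x = -2:
= (-2) - (7) = -9

-9


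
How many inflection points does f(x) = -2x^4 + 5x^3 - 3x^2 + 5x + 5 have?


Inflection points occur where f''(x) = 0 and concavity changes.
f(x) = -2x^4 + 5x^3 - 3x^2 + 5x + 5
f'(x) = -8x^3 + 15x^2 - 6x + 5
f''(x) = -24x^2 + 30x - 6
This is a quadratic in x. Use the discriminant to count real roots.
Discriminant = (30)^2 - 4 * (-24) * (-6)
= 900 - 576
= 324
Since discriminant > 0, f''(x) = 0 has 2 distinct real solutions.
A quadratic with two distinct real roots changes sign at each root, so concavity changes at both.
Number of inflection points: 2

2


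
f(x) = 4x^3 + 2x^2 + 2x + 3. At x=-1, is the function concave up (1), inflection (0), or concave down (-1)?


Concavity is determined by the sign of f''(x).
f(x) = 4x^3 + 2x^2 + 2x + 3
f'(x) = 12x^2 + 4x + 2
f''(x) = 24x + 4
f''(-1) = 24 * (-1) + 4
= -24 + 4
= -20
Since f''(-1) < 0, the function is concave down (-1)

-1


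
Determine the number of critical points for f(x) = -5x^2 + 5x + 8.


Find where f'(x) = 0:
f'(x) = -10x + 5
Set f'(x) = 0:
-10x + 5 = 0
x = -5 / (-10) = 1/2
This is a linear equation in x, so there is exactly one solution.
Number of critical points: 1

1


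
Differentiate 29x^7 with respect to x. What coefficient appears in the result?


We apply the power rule: d/dx [ax^n] = a*n * x^(n-1)
d/dx [29x^7]
= 29 * 7 * x^(7-1)
= 203x^6
The coefficient is 203

203


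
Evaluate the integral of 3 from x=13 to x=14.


The integral of a constant k over [a, b] equals k * (b - a).
integral from 13 to 14 of 3 dx
= 3 * (14 - 13)
= 3 * 1
= 3

3


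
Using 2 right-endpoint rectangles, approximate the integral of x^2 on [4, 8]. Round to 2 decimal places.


Right Riemann sum uses right endpoints of each subinterval.
Interval: [4, 8], n = 2
dx = (8 - 4) / 2 = 2
Right endpoints: [6, 8]
f values: [36, 64]
Sum = dx * (sum of f values)
= 2 * 100
= 200 = 200.00

200.00


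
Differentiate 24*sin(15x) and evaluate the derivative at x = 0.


Apply the chain rule to differentiate 24*sin(15x):
d/dx [24*sin(15x)]
= 24 * cos(15x) * d/dx(15x)
= 24 * 15 * cos(15x)
= 360 * cos(15x)
Evaluate at x = 0:
= 360 * cos(0)
= 360 * 1
= 360

360


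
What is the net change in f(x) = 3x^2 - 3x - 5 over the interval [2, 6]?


Net change = f(b) - f(a)
f(x) = 3x^2 - 3x - 5
Compute f(6):
f(6) = 3 * 6^2 - 3 * 6 - 5
= 108 - 18 - 5
= 85
Compute f(2):
f(2) = 3 * 2^2 - 3 * 2 - 5
= 12 - 6 - 5
= 1
Net change = 85 - 1 = 84

84


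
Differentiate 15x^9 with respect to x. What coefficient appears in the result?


We apply the power rule: d/dx [ax^n] = a*n * x^(n-1)
d/dx [15x^9]
= 15 * 9 * x^(9-1)
= 135x^8
The coefficient is 135

135


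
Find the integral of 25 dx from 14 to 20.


The integral of a constant k over [a, b] equals k * (b - a).
integral from 14 to 20 of 25 dx
= 25 * (20 - 14)
= 25 * 6
= 150

150


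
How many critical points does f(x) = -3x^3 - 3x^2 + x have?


Find where f'(x) = 0:
f(x) = -3x^3 - 3x^2 + x
f'(x) = -9x^2 - 6x + 1
This is a quadratic in x. Use the discriminant to count real roots.
Discriminant = (-6)^2 - 4 * (-9) * 1
= 36 - (-36)
= 72
Since discriminant > 0, f'(x) = 0 has 2 real solutions.
Number of critical points: 2

2


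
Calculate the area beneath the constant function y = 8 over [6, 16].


The area under a constant function y = 8 is a rectangle.
Width = 16 - 6 = 10
Height = 8
Area = width * height
= 10 * 8
= 80

80


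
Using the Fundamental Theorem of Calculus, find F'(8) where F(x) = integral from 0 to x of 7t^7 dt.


By the Fundamental Theorem of Calculus (Part 1):
If F(x) = integral from 0 to x of f(t) dt, then F'(x) = f(x)
Here f(t) = 7t^7
So F'(x) = 7x^7
Evaluate at x = 8:
F'(8) = 7 * 8^7
= 7 * 2097152
= 14680064

14680064


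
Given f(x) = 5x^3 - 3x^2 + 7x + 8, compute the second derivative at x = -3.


First derivative:
f'(x) = 15x^2 - 6x + 7
Second derivative:
f''(x) = 30x - 6
Substitute x = -3:
f''(-3) = 30 * (-3) - 6
= -90 - 6
= -96

-96


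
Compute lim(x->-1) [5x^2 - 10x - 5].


Since polynomials are continuous, we use direct substitution.
lim(x->-1) of 5x^2 - 10x - 5
= 5 * (-1)^2 - 10 * (-1) - 5
= 5 + 10 - 5
= 10

10


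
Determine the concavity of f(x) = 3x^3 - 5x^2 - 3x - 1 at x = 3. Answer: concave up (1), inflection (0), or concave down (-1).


Concavity is determined by the sign of f''(x).
f(x) = 3x^3 - 5x^2 - 3x - 1
f'(x) = 9x^2 - 10x - 3
f''(x) = 18x - 10
f''(3) = 18 * 3 - 10
= 54 - 10
= 44
Since f''(3) > 0, the function is concave up (1)

1


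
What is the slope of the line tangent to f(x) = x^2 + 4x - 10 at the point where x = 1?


The slope of the tangent line equals f'(x) at the point.
f(x) = x^2 + 4x - 10
f'(x) = 2x + 4
At x = 1:
f'(1) = 2 * 1 + 4
= 2 + 4
= 6

6


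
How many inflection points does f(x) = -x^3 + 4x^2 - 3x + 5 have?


Inflection points occur where f''(x) = 0 and concavity changes.
f(x) = -x^3 + 4x^2 - 3x + 5
f'(x) = -3x^2 + 8x - 3
f''(x) = -6x + 8
Set f''(x) = 0:
-6x + 8 = 0
x = -8 / (-6) = 4/3
Since f''(x) is linear (degree 1), it changes sign at this point.
Therefore there is exactly 1 inflection point.

1


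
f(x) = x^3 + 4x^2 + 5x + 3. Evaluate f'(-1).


Differentiate f(x) = x^3 + 4x^2 + 5x + 3 term by term:
f'(x) = 3x^2 + 8x + 5
Substitute x = -1:
f'(-1) = 3 * (-1)^2 + 8 * (-1) + 5
= 3 - 8 + 5
= 0

0


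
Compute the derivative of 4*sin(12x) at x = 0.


Apply the chain rule to differentiate 4*sin(12x):
d/dx [4*sin(12x)]
= 4 * cos(12x) * d/dx(12x)
= 4 * 12 * cos(12x)
= 48 * cos(12x)
Evaluate at x = 0:
= 48 * cos(0)
= 48 * 1
= 48

48


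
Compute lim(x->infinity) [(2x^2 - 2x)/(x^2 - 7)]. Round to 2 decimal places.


For limits at infinity with equal-degree polynomials,
we compare leading coefficients.
Numerator leading term: 2x^2
Denominator leading term: x^2
Divide both by x^2:
lim = (2 - 2/x) / (1 - 7/x^2)
As x -> infinity, the 1/x and 1/x^2 terms vanish:
= 2/1 = 2 = 2.00

2.00


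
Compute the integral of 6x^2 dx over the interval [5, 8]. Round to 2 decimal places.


Find the antiderivative of 6x^2:
F(x) = 6/3 * x^3
Apply the Fundamental Theorem of Calculus:
F(8) - F(5)
= 6/3 * 8^3 - 6/3 * 5^3
= 6/3 * (512 - 125)
= 6/3 * 387
= 774 = 774.00

774.00


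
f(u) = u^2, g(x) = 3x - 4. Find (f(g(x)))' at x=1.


Using the chain rule: (f(g(x)))' = f'(g(x)) * g'(x)
First, find g(1):
g(1) = 3 * 1 - 4 = -1
Next, f'(u) = 2u
And g'(x) = 3
So f'(g(1)) * g'(1)
= 2 * (-1) * 3
= -6

-6


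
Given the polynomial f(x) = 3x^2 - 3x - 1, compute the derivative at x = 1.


Differentiate term by term using power and sum rules:
f(x) = 3x^2 - 3x - 1
f'(x) = 6x - 3
Substitute x = 1:
f'(1) = 6 * 1 - 3
= 6 - 3
= 3

3


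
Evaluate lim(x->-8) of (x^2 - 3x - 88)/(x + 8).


Direct substitution gives 0/0, so we factor the numerator.
Factor: (x^2 - 3x - 88) = (x + 8)(x - 11)
Cancel the common factor (x + 8):
(x^2 - 3x - 88)/(x + 8) = (x - 11)
Now substitute x = -8:
= (-8) - (11) = -19

-19


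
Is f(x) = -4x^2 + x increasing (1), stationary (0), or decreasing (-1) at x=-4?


Compute f'(x) to determine behavior:
f'(x) = -8x + 1
f'(-4) = -8 * (-4) + 1
= 32 + 1
= 33
Since f'(-4) > 0, the function is increasing (1)

1


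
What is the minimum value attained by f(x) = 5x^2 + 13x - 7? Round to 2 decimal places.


For a quadratic f(x) = ax^2 + bx + c with a > 0, the minimum is at the vertex.
Vertex x-coordinate: x = -b/(2a)
x = -(13) / (2 * 5)
x = -13/10
Substitute back to find the minimum value:
f(-13/10) = 5 * (-13/10)^2 + 13 * (-13/10) - 7
= 169/20 - 169/10 - 7
= -309/20 = -15.45

-15.45


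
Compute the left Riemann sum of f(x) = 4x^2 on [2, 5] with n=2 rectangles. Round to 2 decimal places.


Left Riemann sum uses left endpoints of each subinterval.
Interval: [2, 5], n = 2
dx = (5 - 2) / 2 = 3/2
Left endpoints: [2, 7/2]
f values: [16, 49]
Sum = dx * (sum of f values)
= 3/2 * 65
= 195/2 = 97.50

97.50


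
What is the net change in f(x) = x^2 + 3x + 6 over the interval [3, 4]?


Net change = f(b) - f(a)
f(x) = x^2 + 3x + 6
Compute f(4):
f(4) = 1 * 4^2 + 3 * 4 + 6
= 16 + 12 + 6
= 34
Compute f(3):
f(3) = 1 * 3^2 + 3 * 3 + 6
= 9 + 9 + 6
= 24
Net change = 34 - 24 = 10

10


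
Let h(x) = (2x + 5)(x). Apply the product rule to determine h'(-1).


Let u(x) = 2x + 5 and v(x) = x
u'(x) = 2
v'(x) = 1
Product rule: h'(x) = u'(x)*v(x) + u(x)*v'(x)
= 2 * (x) + (2x + 5) * 1
At x = -1:
u(-1) = 2 * (-1) + 5 = 3
v(-1) = 1 * (-1) + 0 = -1
h'(-1) = 2 * (-1) + 3 * 1
= -2 + 3
= 1

1


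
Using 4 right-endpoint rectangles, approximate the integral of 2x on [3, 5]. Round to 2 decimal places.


Right Riemann sum uses right endpoints of each subinterval.
Interval: [3, 5], n = 4
dx = (5 - 3) / 4 = 1/2
Right endpoints: [7/2, 4, 9/2, 5]
f values: [7, 8, 9, 10]
Sum = dx * (sum of f values)
= 1/2 * 34
= 17 = 17.00

17.00


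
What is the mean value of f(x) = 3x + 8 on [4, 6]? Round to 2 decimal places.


Average value = 1/(b-a) * integral from a to b of f(x) dx
First compute the integral of 3x + 8:
F(x) = (3/2)x^2 + 8x
F(6) = 3/2 * 36 + 8 * 6 = 102
F(4) = 3/2 * 16 + 8 * 4 = 56
Integral = 102 - 56 = 46
Average = 46 / (6 - 4) = 46 / 2
= 23 = 23.00

23.00


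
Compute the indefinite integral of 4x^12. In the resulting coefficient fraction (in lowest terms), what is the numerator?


Apply the power rule for integration:
integral of ax^n dx = a/(n+1) * x^(n+1) + C
integral of 4x^12 dx
= 4/13 * x^13 + C
The coefficient in lowest terms is 4/13, and its numerator is 4

4


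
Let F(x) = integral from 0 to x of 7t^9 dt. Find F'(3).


By the Fundamental Theorem of Calculus (Part 1):
If F(x) = integral from 0 to x of f(t) dt, then F'(x) = f(x)
Here f(t) = 7t^9
So F'(x) = 7x^9
Evaluate at x = 3:
F'(3) = 7 * 3^9
= 7 * 19683
= 137781

137781


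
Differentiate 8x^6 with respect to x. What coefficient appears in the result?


We apply the power rule: d/dx [ax^n] = a*n * x^(n-1)
d/dx [8x^6]
= 8 * 6 * x^(6-1)
= 48x^5
The coefficient is 48

48


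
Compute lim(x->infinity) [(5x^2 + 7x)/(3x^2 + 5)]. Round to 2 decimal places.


For limits at infinity with equal-degree polynomials,
we compare leading coefficients.
Numerator leading term: 5x^2
Denominator leading term: 3x^2
Divide both by x^2:
lim = (5 + 7/x) / (3 + 5/x^2)
As x -> infinity, the 1/x and 1/x^2 terms vanish:
= 5/3 ≈ 1.67

1.67


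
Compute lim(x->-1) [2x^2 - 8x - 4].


Since polynomials are continuous, we use direct substitution.
lim(x->-1) of 2x^2 - 8x - 4
= 2 * (-1)^2 - 8 * (-1) - 4
= 2 + 8 - 4
= 6

6


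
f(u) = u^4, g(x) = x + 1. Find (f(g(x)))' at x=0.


Using the chain rule: (f(g(x)))' = f'(g(x)) * g'(x)
First, find g(0):
g(0) = 1 * 0 + 1 = 1
Next, f'(u) = 4u^3
And g'(x) = 1
So f'(g(0)) * g'(0)
= 4 * 1^3 * 1
= 4 * 1 * 1
= 4

4


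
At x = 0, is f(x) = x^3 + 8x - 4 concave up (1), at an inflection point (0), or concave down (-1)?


Concavity is determined by the sign of f''(x).
f(x) = x^3 + 8x - 4
f'(x) = 3x^2 + 8
f''(x) = 6x
f''(0) = 6 * 0 + 0
= 0 + 0
= 0
f''(0) = 0, and f''(x) is linear with nonzero slope 6, so f'' changes sign at x = 0. Hence the function is at an inflection point (0)

0


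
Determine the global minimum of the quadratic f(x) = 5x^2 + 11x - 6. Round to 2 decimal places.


For a quadratic f(x) = ax^2 + bx + c with a > 0, the minimum is at the vertex.
Vertex x-coordinate: x = -b/(2a)
x = -(11) / (2 * 5)
x = -11/10
Substitute back to find the minimum value:
f(-11/10) = 5 * (-11/10)^2 + 11 * (-11/10) - 6
= 121/20 - 121/10 - 6
= -241/20 = -12.05

-12.05


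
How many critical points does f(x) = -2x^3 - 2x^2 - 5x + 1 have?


Find where f'(x) = 0:
f(x) = -2x^3 - 2x^2 - 5x + 1
f'(x) = -6x^2 - 4x - 5
This is a quadratic in x. Use the discriminant to count real roots.
Discriminant = (-4)^2 - 4 * (-6) * (-5)
= 16 - 120
= -104
Since discriminant < 0, f'(x) = 0 has no real solutions.
Number of critical points: 0

0


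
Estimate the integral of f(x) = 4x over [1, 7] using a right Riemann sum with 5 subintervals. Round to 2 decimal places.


Right Riemann sum uses right endpoints of each subinterval.
Interval: [1, 7], n = 5
dx = (7 - 1) / 5 = 6/5
Right endpoints: [11/5, 17/5, 23/5, 29/5, 7]
f values: [44/5, 68/5, 92/5, 116/5, 28]
Sum = dx * (sum of f values)
= 6/5 * 92
= 552/5 = 110.40

110.40


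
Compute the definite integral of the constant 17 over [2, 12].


The integral of a constant k over [a, b] equals k * (b - a).
integral from 2 to 12 of 17 dx
= 17 * (12 - 2)
= 17 * 10
= 170

170


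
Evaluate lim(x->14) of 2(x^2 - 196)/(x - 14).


Direct substitution gives 0/0, so we factor the numerator.
Factor: 2(x^2 - 196) = 2 * (x - 14)(x + 14)
Cancel the common factor (x - 14):
2(x^2 - 196)/(x - 14) = 2 * (x + 14)
Now substitute x = 14:
= 2 * (14 + 14) = 56

56


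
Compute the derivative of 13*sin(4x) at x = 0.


Apply the chain rule to differentiate 13*sin(4x):
d/dx [13*sin(4x)]
= 13 * cos(4x) * d/dx(4x)
= 13 * 4 * cos(4x)
= 52 * cos(4x)
Evaluate at x = 0:
= 52 * cos(0)
= 52 * 1
= 52

52


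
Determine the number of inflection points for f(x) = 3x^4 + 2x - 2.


Inflection points occur where f''(x) = 0 and concavity changes.
f(x) = 3x^4 + 2x - 2
f'(x) = 12x^3 + 2
f''(x) = 36x^2
This is a quadratic in x. Use the discriminant to count real roots.
Discriminant = (0)^2 - 4 * 36 * 0
= 0 - 0
= 0
Since discriminant = 0, f''(x) = 0 has a single repeated root.
At a repeated root the quadratic f''(x) touches zero but does not change sign, so concavity does not change.
Number of inflection points: 0

0


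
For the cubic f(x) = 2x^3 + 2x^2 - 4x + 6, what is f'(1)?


Differentiate f(x) = 2x^3 + 2x^2 - 4x + 6 term by term:
f'(x) = 6x^2 + 4x - 4
Substitute x = 1:
f'(1) = 6 * 1^2 + 4 * 1 - 4
= 6 + 4 - 4
= 6

6


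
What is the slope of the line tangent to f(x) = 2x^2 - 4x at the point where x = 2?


The slope of the tangent line equals f'(x) at the point.
f(x) = 2x^2 - 4x
f'(x) = 4x - 4
At x = 2:
f'(2) = 4 * 2 - 4
= 8 - 4
= 4

4


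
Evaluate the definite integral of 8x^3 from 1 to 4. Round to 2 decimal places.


Find the antiderivative of 8x^3:
F(x) = 8/4 * x^4
Apply the Fundamental Theorem of Calculus:
F(4) - F(1)
= 8/4 * 4^4 - 8/4 * 1^4
= 8/4 * (256 - 1)
= 8/4 * 255
= 510 = 510.00

510.00


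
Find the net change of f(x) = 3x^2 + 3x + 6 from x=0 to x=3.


Net change = f(b) - f(a)
f(x) = 3x^2 + 3x + 6
Compute f(3):
f(3) = 3 * 3^2 + 3 * 3 + 6
= 27 + 9 + 6
= 42
Compute f(0):
f(0) = 3 * 0^2 + 3 * 0 + 6
= 0 + 0 + 6
= 6
Net change = 42 - 6 = 36

36


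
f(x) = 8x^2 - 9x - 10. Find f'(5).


Differentiate term by term using power and sum rules:
f(x) = 8x^2 - 9x - 10
f'(x) = 16x - 9
Substitute x = 5:
f'(5) = 16 * 5 - 9
= 80 - 9
= 71

71


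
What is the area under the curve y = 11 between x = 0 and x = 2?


The area under a constant function y = 11 is a rectangle.
Width = 2 - 0 = 2
Height = 11
Area = width * height
= 2 * 11
= 22

22


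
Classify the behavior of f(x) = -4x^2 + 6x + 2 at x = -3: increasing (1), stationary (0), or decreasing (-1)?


Compute f'(x) to determine behavior:
f'(x) = -8x + 6
f'(-3) = -8 * (-3) + 6
= 24 + 6
= 30
Since f'(-3) > 0, the function is increasing (1)

1


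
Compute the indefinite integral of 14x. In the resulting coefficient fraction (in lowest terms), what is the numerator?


Apply the power rule for integration:
integral of ax^n dx = a/(n+1) * x^(n+1) + C
integral of 14x dx
= 14/2 * x^2 + C
= 7 * x^2 + C
The coefficient in lowest terms is 7 = 7/1, so its numerator is 7

7


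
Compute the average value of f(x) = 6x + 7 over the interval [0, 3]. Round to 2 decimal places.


Average value = 1/(b-a) * integral from a to b of f(x) dx
First compute the integral of 6x + 7:
F(x) = 3x^2 + 7x
F(3) = 3 * 9 + 7 * 3 = 48
F(0) = 3 * 0 + 7 * 0 = 0
Integral = 48 - 0 = 48
Average = 48 / (3 - 0) = 48 / 3
= 16 = 16.00

16.00


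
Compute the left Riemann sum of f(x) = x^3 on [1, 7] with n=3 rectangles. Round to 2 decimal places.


Left Riemann sum uses left endpoints of each subinterval.
Interval: [1, 7], n = 3
dx = (7 - 1) / 3 = 2
Left endpoints: [1, 3, 5]
f values: [1, 27, 125]
Sum = dx * (sum of f values)
= 2 * 153
= 306 = 306.00

306.00


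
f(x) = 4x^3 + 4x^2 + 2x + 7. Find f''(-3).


First derivative:
f'(x) = 12x^2 + 8x + 2
Second derivative:
f''(x) = 24x + 8
Substitute x = -3:
f''(-3) = 24 * (-3) + 8
= -72 + 8
= -64

-64


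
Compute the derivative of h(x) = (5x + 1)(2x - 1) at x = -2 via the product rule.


Let u(x) = 5x + 1 and v(x) = 2x - 1
u'(x) = 5
v'(x) = 2
Product rule: h'(x) = u'(x)*v(x) + u(x)*v'(x)
= 5 * (2x - 1) + (5x + 1) * 2
At x = -2:
u(-2) = 5 * (-2) + 1 = -9
v(-2) = 2 * (-2) - 1 = -5
h'(-2) = 5 * (-5) + (-9) * 2
= -25 - 18
= -43

-43


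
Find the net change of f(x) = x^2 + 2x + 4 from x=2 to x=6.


Net change = f(b) - f(a)
f(x) = x^2 + 2x + 4
Compute f(6):
f(6) = 1 * 6^2 + 2 * 6 + 4
= 36 + 12 + 4
= 52
Compute f(2):
f(2) = 1 * 2^2 + 2 * 2 + 4
= 4 + 4 + 4
= 12
Net change = 52 - 12 = 40

40


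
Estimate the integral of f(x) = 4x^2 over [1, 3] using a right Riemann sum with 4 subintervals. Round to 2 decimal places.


Right Riemann sum uses right endpoints of each subinterval.
Interval: [1, 3], n = 4
dx = (3 - 1) / 4 = 1/2
Right endpoints: [3/2, 2, 5/2, 3]
f values: [9, 16, 25, 36]
Sum = dx * (sum of f values)
= 1/2 * 86
= 43 = 43.00

43.00


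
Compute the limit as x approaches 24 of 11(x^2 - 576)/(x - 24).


Direct substitution gives 0/0, so we factor the numerator.
Factor: 11(x^2 - 576) = 11 * (x - 24)(x + 24)
Cancel the common factor (x - 24):
11(x^2 - 576)/(x - 24) = 11 * (x + 24)
Now substitute x = 24:
= 11 * (24 + 24) = 528

528


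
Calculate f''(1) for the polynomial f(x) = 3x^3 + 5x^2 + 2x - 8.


First derivative:
f'(x) = 9x^2 + 10x + 2
Second derivative:
f''(x) = 18x + 10
Substitute x = 1:
f''(1) = 18 * 1 + 10
= 18 + 10
= 28

28


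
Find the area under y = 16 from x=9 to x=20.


The area under a constant function y = 16 is a rectangle.
Width = 20 - 9 = 11
Height = 16
Area = width * height
= 11 * 16
= 176

176


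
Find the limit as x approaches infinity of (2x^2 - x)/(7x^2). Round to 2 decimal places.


For limits at infinity with equal-degree polynomials,
we compare leading coefficients.
Numerator leading term: 2x^2
Denominator leading term: 7x^2
Divide both by x^2:
lim = (2 - 1/x) / (7)
As x -> infinity, the 1/x and 1/x^2 terms vanish:
= 2/7 ≈ 0.29

0.29


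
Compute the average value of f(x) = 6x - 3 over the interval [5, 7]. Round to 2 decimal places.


Average value = 1/(b-a) * integral from a to b of f(x) dx
First compute the integral of 6x - 3:
F(x) = 3x^2 - 3x
F(7) = 3 * 49 - 3 * 7 = 126
F(5) = 3 * 25 - 3 * 5 = 60
Integral = 126 - 60 = 66
Average = 66 / (7 - 5) = 66 / 2
= 33 = 33.00

33.00


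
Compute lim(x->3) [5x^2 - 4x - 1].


Since polynomials are continuous, we use direct substitution.
lim(x->3) of 5x^2 - 4x - 1
= 5 * 3^2 - 4 * 3 - 1
= 45 - 12 - 1
= 32

32


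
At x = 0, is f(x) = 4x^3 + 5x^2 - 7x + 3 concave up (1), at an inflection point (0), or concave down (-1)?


Concavity is determined by the sign of f''(x).
f(x) = 4x^3 + 5x^2 - 7x + 3
f'(x) = 12x^2 + 10x - 7
f''(x) = 24x + 10
f''(0) = 24 * 0 + 10
= 0 + 10
= 10
Since f''(0) > 0, the function is concave up (1)

1


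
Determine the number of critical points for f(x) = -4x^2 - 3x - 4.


Find where f'(x) = 0:
f'(x) = -8x - 3
Set f'(x) = 0:
-8x - 3 = 0
x = 3 / (-8) = -3/8
This is a linear equation in x, so there is exactly one solution.
Number of critical points: 1

1


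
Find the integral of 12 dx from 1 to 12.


The integral of a constant k over [a, b] equals k * (b - a).
integral from 1 to 12 of 12 dx
= 12 * (12 - 1)
= 12 * 11
= 132

132


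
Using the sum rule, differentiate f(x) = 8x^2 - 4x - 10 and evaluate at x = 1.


Differentiate term by term using power and sum rules:
f(x) = 8x^2 - 4x - 10
f'(x) = 16x - 4
Substitute x = 1:
f'(1) = 16 * 1 - 4
= 16 - 4
= 12

12


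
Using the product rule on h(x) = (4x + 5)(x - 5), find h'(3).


Let u(x) = 4x + 5 and v(x) = x - 5
u'(x) = 4
v'(x) = 1
Product rule: h'(x) = u'(x)*v(x) + u(x)*v'(x)
= 4 * (x - 5) + (4x + 5) * 1
At x = 3:
u(3) = 4 * 3 + 5 = 17
v(3) = 1 * 3 - 5 = -2
h'(3) = 4 * (-2) + 17 * 1
= -8 + 17
= 9

9


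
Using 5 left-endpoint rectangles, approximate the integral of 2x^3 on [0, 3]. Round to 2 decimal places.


Left Riemann sum uses left endpoints of each subinterval.
Interval: [0, 3], n = 5
dx = (3 - 0) / 5 = 3/5
Left endpoints: [0, 3/5, 6/5, 9/5, 12/5]
f values: [0, 54/125, 432/125, 1458/125, 3456/125]
Sum = dx * (sum of f values)
= 3/5 * 216/5
= 648/25 = 25.92

25.92


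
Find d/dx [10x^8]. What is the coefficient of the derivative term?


We apply the power rule: d/dx [ax^n] = a*n * x^(n-1)
d/dx [10x^8]
= 10 * 8 * x^(8-1)
= 80x^7
The coefficient is 80

80


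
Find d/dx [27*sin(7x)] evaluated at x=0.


Apply the chain rule to differentiate 27*sin(7x):
d/dx [27*sin(7x)]
= 27 * cos(7x) * d/dx(7x)
= 27 * 7 * cos(7x)
= 189 * cos(7x)
Evaluate at x = 0:
= 189 * cos(0)
= 189 * 1
= 189

189


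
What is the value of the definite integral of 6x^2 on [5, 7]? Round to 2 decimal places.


Find the antiderivative of 6x^2:
F(x) = 6/3 * x^3
Apply the Fundamental Theorem of Calculus:
F(7) - F(5)
= 6/3 * 7^3 - 6/3 * 5^3
= 6/3 * (343 - 125)
= 6/3 * 218
= 436 = 436.00

436.00


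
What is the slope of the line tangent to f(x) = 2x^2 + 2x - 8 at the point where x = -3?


The slope of the tangent line equals f'(x) at the point.
f(x) = 2x^2 + 2x - 8
f'(x) = 4x + 2
At x = -3:
f'(-3) = 4 * (-3) + 2
= -12 + 2
= -10

-10


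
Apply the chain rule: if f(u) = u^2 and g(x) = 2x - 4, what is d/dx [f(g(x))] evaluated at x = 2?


Using the chain rule: (f(g(x)))' = f'(g(x)) * g'(x)
First, find g(2):
g(2) = 2 * 2 - 4 = 0
Next, f'(u) = 2u
And g'(x) = 2
So f'(g(2)) * g'(2)
= 2 * 0 * 2
= 0

0


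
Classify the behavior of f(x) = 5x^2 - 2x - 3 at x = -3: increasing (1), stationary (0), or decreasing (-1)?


Compute f'(x) to determine behavior:
f'(x) = 10x - 2
f'(-3) = 10 * (-3) - 2
= -30 - 2
= -32
Since f'(-3) < 0, the function is decreasing (-1)

-1


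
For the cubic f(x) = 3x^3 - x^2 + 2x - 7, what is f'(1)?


Differentiate f(x) = 3x^3 - x^2 + 2x - 7 term by term:
f'(x) = 9x^2 - 2x + 2
Substitute x = 1:
f'(1) = 9 * 1^2 - 2 * 1 + 2
= 9 - 2 + 2
= 9

9


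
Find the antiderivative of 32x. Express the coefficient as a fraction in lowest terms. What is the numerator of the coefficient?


Apply the power rule for integration:
integral of ax^n dx = a/(n+1) * x^(n+1) + C
integral of 32x dx
= 32/2 * x^2 + C
= 16 * x^2 + C
The coefficient in lowest terms is 16 = 16/1, so its numerator is 16

16


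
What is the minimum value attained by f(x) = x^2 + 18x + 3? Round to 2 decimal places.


For a quadratic f(x) = ax^2 + bx + c with a > 0, the minimum is at the vertex.
Vertex x-coordinate: x = -b/(2a)
x = -(18) / (2 * 1)
x = -18/2 = -9
Substitute back to find the minimum value:
f(-9) = 1 * (-9)^2 + 18 * (-9) + 3
= 81 - 162 + 3
= -78 = -78.00

-78.00


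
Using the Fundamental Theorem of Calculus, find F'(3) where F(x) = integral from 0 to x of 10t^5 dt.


By the Fundamental Theorem of Calculus (Part 1):
If F(x) = integral from 0 to x of f(t) dt, then F'(x) = f(x)
Here f(t) = 10t^5
So F'(x) = 10x^5
Evaluate at x = 3:
F'(3) = 10 * 3^5
= 10 * 243
= 2430

2430


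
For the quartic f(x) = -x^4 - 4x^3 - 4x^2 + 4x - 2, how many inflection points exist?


Inflection points occur where f''(x) = 0 and concavity changes.
f(x) = -x^4 - 4x^3 - 4x^2 + 4x - 2
f'(x) = -4x^3 - 12x^2 - 8x + 4
f''(x) = -12x^2 - 24x - 8
This is a quadratic in x. Use the discriminant to count real roots.
Discriminant = (-24)^2 - 4 * (-12) * (-8)
= 576 - 384
= 192
Since discriminant > 0, f''(x) = 0 has 2 distinct real solutions.
A quadratic with two distinct real roots changes sign at each root, so concavity changes at both.
Number of inflection points: 2

2


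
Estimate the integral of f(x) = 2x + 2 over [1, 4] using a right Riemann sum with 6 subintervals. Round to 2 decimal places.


Right Riemann sum uses right endpoints of each subinterval.
Interval: [1, 4], n = 6
dx = (4 - 1) / 6 = 1/2
Right endpoints: [3/2, 2, 5/2, 3, 7/2, 4]
f values: [5, 6, 7, 8, 9, 10]
Sum = dx * (sum of f values)
= 1/2 * 45
= 45/2 = 22.50

22.50


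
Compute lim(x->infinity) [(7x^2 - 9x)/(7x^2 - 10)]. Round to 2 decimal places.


For limits at infinity with equal-degree polynomials,
we compare leading coefficients.
Numerator leading term: 7x^2
Denominator leading term: 7x^2
Divide both by x^2:
lim = (7 - 9/x) / (7 - 10/x^2)
As x -> infinity, the 1/x and 1/x^2 terms vanish:
= 7/7 = 1 = 1.00

1.00


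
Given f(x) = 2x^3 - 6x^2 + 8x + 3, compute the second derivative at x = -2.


First derivative:
f'(x) = 6x^2 - 12x + 8
Second derivative:
f''(x) = 12x - 12
Substitute x = -2:
f''(-2) = 12 * (-2) - 12
= -24 - 12
= -36

-36


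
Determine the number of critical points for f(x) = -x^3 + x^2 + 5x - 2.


Find where f'(x) = 0:
f(x) = -x^3 + x^2 + 5x - 2
f'(x) = -3x^2 + 2x + 5
This is a quadratic in x. Use the discriminant to count real roots.
Discriminant = (2)^2 - 4 * (-3) * 5
= 4 - (-60)
= 64
Since discriminant > 0, f'(x) = 0 has 2 real solutions.
Number of critical points: 2

2


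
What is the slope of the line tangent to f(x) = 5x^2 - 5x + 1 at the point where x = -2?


The slope of the tangent line equals f'(x) at the point.
f(x) = 5x^2 - 5x + 1
f'(x) = 10x - 5
At x = -2:
f'(-2) = 10 * (-2) - 5
= -20 - 5
= -25

-25


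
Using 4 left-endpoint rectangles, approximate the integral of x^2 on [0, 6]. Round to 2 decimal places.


Left Riemann sum uses left endpoints of each subinterval.
Interval: [0, 6], n = 4
dx = (6 - 0) / 4 = 3/2
Left endpoints: [0, 3/2, 3, 9/2]
f values: [0, 9/4, 9, 81/4]
Sum = dx * (sum of f values)
= 3/2 * 63/2
= 189/4 = 47.25

47.25


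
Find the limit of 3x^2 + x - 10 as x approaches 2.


Since polynomials are continuous, we use direct substitution.
lim(x->2) of 3x^2 + x - 10
= 3 * 2^2 + 1 * 2 - 10
= 12 + 2 - 10
= 4

4


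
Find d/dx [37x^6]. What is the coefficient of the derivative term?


We apply the power rule: d/dx [ax^n] = a*n * x^(n-1)
d/dx [37x^6]
= 37 * 6 * x^(6-1)
= 222x^5
The coefficient is 222

222


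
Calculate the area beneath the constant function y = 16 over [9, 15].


The area under a constant function y = 16 is a rectangle.
Width = 15 - 9 = 6
Height = 16
Area = width * height
= 6 * 16
= 96

96


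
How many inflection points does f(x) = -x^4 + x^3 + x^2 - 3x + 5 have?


Inflection points occur where f''(x) = 0 and concavity changes.
f(x) = -x^4 + x^3 + x^2 - 3x + 5
f'(x) = -4x^3 + 3x^2 + 2x - 3
f''(x) = -12x^2 + 6x + 2
This is a quadratic in x. Use the discriminant to count real roots.
Discriminant = (6)^2 - 4 * (-12) * 2
= 36 - (-96)
= 132
Since discriminant > 0, f''(x) = 0 has 2 distinct real solutions.
A quadratic with two distinct real roots changes sign at each root, so concavity changes at both.
Number of inflection points: 2

2


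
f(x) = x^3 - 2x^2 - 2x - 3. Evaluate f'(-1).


Differentiate f(x) = x^3 - 2x^2 - 2x - 3 term by term:
f'(x) = 3x^2 - 4x - 2
Substitute x = -1:
f'(-1) = 3 * (-1)^2 - 4 * (-1) - 2
= 3 + 4 - 2
= 5

5


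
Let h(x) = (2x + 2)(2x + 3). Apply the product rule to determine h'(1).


Let u(x) = 2x + 2 and v(x) = 2x + 3
u'(x) = 2
v'(x) = 2
Product rule: h'(x) = u'(x)*v(x) + u(x)*v'(x)
= 2 * (2x + 3) + (2x + 2) * 2
At x = 1:
u(1) = 2 * 1 + 2 = 4
v(1) = 2 * 1 + 3 = 5
h'(1) = 2 * 5 + 4 * 2
= 10 + 8
= 18

18


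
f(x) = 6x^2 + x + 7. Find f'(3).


Differentiate term by term using power and sum rules:
f(x) = 6x^2 + x + 7
f'(x) = 12x + 1
Substitute x = 3:
f'(3) = 12 * 3 + 1
= 36 + 1
= 37

37


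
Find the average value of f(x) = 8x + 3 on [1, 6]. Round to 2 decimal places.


Average value = 1/(b-a) * integral from a to b of f(x) dx
First compute the integral of 8x + 3:
F(x) = 4x^2 + 3x
F(6) = 4 * 36 + 3 * 6 = 162
F(1) = 4 * 1 + 3 * 1 = 7
Integral = 162 - 7 = 155
Average = 155 / (6 - 1) = 155 / 5
= 31 = 31.00

31.00


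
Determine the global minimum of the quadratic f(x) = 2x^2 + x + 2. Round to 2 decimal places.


For a quadratic f(x) = ax^2 + bx + c with a > 0, the minimum is at the vertex.
Vertex x-coordinate: x = -b/(2a)
x = -(1) / (2 * 2)
x = -1/4
Substitute back to find the minimum value:
f(-1/4) = 2 * (-1/4)^2 + 1 * (-1/4) + 2
= 1/8 - 1/4 + 2
= 15/8 ≈ 1.88

1.88


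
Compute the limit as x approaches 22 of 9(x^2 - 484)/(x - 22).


Direct substitution gives 0/0, so we factor the numerator.
Factor: 9(x^2 - 484) = 9 * (x - 22)(x + 22)
Cancel the common factor (x - 22):
9(x^2 - 484)/(x - 22) = 9 * (x + 22)
Now substitute x = 22:
= 9 * (22 + 22) = 396

396


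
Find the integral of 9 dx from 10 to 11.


The integral of a constant k over [a, b] equals k * (b - a).
integral from 10 to 11 of 9 dx
= 9 * (11 - 10)
= 9 * 1
= 9

9
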